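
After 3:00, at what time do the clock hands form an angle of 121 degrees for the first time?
At t minutes past 3:00, the hour hand is at 30 x 3 + 0.5t degrees and the minute hand is at 6t degrees.
The smaller angle between them is 121 degrees when |30H - 5.5t| = 121 or |30H - 5.5t| = 239.
With H = 3, solve 30 x 3 - 5.5t = +/- target for each target:
  t = (30 x 3 - 121) / 5.5 = -5.64 (outside (0, 60))
  t = (30 x 3 + 121) / 5.5 = 38.36
  t = (30 x 3 - 239) / 5.5 = -27.09 (outside (0, 60))
  t = (30 x 3 + 239) / 5.5 = 59.82
Valid solutions in (0, 60): {38.36, 59.82} minutes.
The first occurrence is t = 38.36 minutes.
The hands form a 121-degree angle at 38.36 minutes past 3:00.

Final answer: 38.36 minutes past 3:00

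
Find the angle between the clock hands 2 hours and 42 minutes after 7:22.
First find the time 2 hours and 42 minutes after 7:22.
Total minutes: 7 x 60 + 22 + 2 x 60 + 42 = 604.
604 mod 720 = 604 minutes = 10:04.
Now compute the angle at 10:04:
Hour hand: 10 x 30 + 4 x 0.5 = 302 degrees
Minute hand: 4 x 6 = 24 degrees
Difference: |302 - 24| = 278 degrees
Smaller angle: 360 - 278 = 82 degrees

Final answer: 82 degrees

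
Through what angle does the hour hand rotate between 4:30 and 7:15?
The hour hand moves 0.5 degrees per minute.
Time elapsed: 7:15 - 4:30 = 165 minutes
Angular displacement: 165 x 0.5 = 82.5 degrees

Final answer: 82.5 degrees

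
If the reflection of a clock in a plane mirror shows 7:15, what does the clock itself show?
Reflection across the vertical (12-6) axis maps a hand at angle A degrees to (360 - A) degrees, which sends a reading of T minutes past 12:00 to (720 - T) minutes past 12:00.
Mirror reads 7:15 = 435 minutes past 12:00.
Actual time: (720 - 435) mod 720 = 285 minutes = 4:45.

Final answer: 4:45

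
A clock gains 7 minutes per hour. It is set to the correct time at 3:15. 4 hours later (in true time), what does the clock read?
For every 60 true minutes, the faulty clock advances 60 + 7 = 67 minutes.
True elapsed: 4 hours = 240 minutes.
Faulty clock advances: 240 x 67/60 = 268 minutes (drift: 28 minutes ahead).
Shown time: 3:15 + 268 minutes = 7:43.

Final answer: 7:43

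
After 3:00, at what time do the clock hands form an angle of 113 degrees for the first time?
At t minutes past 3:00, the hour hand is at 30 x 3 + 0.5t degrees and the minute hand is at 6t degrees.
The smaller angle between them is 113 degrees when |30H - 5.5t| = 113 or |30H - 5.5t| = 247.
With H = 3, solve 30 x 3 - 5.5t = +/- target for each target:
  t = (30 x 3 - 113) / 5.5 = -4.18 (outside (0, 60))
  t = (30 x 3 + 113) / 5.5 = 36.91
  t = (30 x 3 - 247) / 5.5 = -28.55 (outside (0, 60))
  t = (30 x 3 + 247) / 5.5 = 61.27 (outside (0, 60))
Valid solutions in (0, 60): {36.91} minutes.
The first occurrence is t = 36.91 minutes.
The hands form a 113-degree angle at 36.91 minutes past 3:00.

Final answer: 36.91 minutes past 3:00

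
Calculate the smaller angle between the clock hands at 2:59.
Hour hand position: 2 x 30 + 59 x 0.5 = 89.5 degrees
Minute hand position: 59 x 6 = 354 degrees
Difference: |89.5 - 354| = 264.5 degrees
Since 264.5 > 180, the smaller angle is 360 - 264.5 = 95.5 degrees

Final answer: 95.5 degrees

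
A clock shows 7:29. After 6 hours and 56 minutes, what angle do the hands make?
First find the time 6 hours and 56 minutes after 7:29.
Total minutes: 7 x 60 + 29 + 6 x 60 + 56 = 865.
865 mod 720 = 145 minutes = 2:25.
Now compute the angle at 2:25:
Hour hand: 2 x 30 + 25 x 0.5 = 72.5 degrees
Minute hand: 25 x 6 = 150 degrees
Difference: |72.5 - 150| = 77.5 degrees
The angle is 77.5 degrees

Final answer: 77.5 degrees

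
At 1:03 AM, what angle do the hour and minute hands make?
Hour hand position: 1 x 30 + 3 x 0.5 = 31.5 degrees
Minute hand position: 3 x 6 = 18 degrees
Difference: |31.5 - 18| = 13.5 degrees
The angle between the hands is 13.5 degrees

Final answer: 13.5 degrees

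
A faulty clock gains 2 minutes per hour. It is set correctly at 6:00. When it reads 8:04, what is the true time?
For every 60 true minutes, the faulty clock advances 62 minutes, so 1 faulty-clock minute corresponds to 60/62 true minutes.
From 6:00 to 8:04 on the faulty dial is 124 minutes.
True elapsed: 124 x 60/62 = 120 minutes = 2 hours.
True time: 6:00 + 2 hours = 8:00.

Final answer: 8:00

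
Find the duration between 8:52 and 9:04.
From 8:52 to 9:04:
(9 x 60 + 4) - (8 x 60 + 52) = 544 - 532 = 12 minutes
= 12 minutes

Final answer: 12 minutes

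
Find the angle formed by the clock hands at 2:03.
Hour hand position: 2 x 30 + 3 x 0.5 = 61.5 degrees
Minute hand position: 3 x 6 = 18 degrees
Difference: |61.5 - 18| = 43.5 degrees
The angle between the hands is 43.5 degrees

Final answer: 43.5 degrees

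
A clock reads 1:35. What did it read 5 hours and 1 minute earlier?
Starting time: 1:35 = 95 total minutes past 12:00
Subtracting: 5 hours and 1 minute = 301 minutes
95 - 301 = -206 (negative, add 12 hours = 720) = 514 minutes
= 8 hours and 34 minutes past 12:00 = 8:34

Final answer: 8:34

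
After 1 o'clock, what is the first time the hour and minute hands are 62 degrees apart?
At t minutes past 1:00, the hour hand is at 30 x 1 + 0.5t degrees and the minute hand is at 6t degrees.
The smaller angle between them is 62 degrees when |30H - 5.5t| = 62 or |30H - 5.5t| = 298.
With H = 1, solve 30 x 1 - 5.5t = +/- target for each target:
  t = (30 x 1 - 62) / 5.5 = -5.82 (outside (0, 60))
  t = (30 x 1 + 62) / 5.5 = 16.73
  t = (30 x 1 - 298) / 5.5 = -48.73 (outside (0, 60))
  t = (30 x 1 + 298) / 5.5 = 59.64
Valid solutions in (0, 60): {16.73, 59.64} minutes.
The first occurrence is t = 16.73 minutes.
The hands form a 62-degree angle at 16.73 minutes past 1:00.

Final answer: 16.73 minutes past 1:00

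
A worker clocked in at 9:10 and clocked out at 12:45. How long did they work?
From 9:10 to 12:45:
(12 x 60 + 45) - (9 x 60 + 10) = 765 - 550 = 215 minutes
= 3 hours and 35 minutes

Final answer: 3 hours and 35 minutes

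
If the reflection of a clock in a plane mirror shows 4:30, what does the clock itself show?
Reflection across the vertical (12-6) axis maps a hand at angle A degrees to (360 - A) degrees, which sends a reading of T minutes past 12:00 to (720 - T) minutes past 12:00.
Mirror reads 4:30 = 270 minutes past 12:00.
Actual time: (720 - 270) mod 720 = 450 minutes = 7:30.

Final answer: 7:30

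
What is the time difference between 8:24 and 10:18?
From 8:24 to 10:18:
(10 x 60 + 18) - (8 x 60 + 24) = 618 - 504 = 114 minutes
= 1 hour and 54 minutes

Final answer: 1 hour and 54 minutes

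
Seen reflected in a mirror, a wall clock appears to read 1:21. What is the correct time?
Reflection across the vertical (12-6) axis maps a hand at angle A degrees to (360 - A) degrees, which sends a reading of T minutes past 12:00 to (720 - T) minutes past 12:00.
Mirror reads 1:21 = 81 minutes past 12:00.
Actual time: (720 - 81) mod 720 = 639 minutes = 10:39.

Final answer: 10:39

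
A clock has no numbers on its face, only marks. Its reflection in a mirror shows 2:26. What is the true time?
Reflection across the vertical (12-6) axis maps a hand at angle A degrees to (360 - A) degrees, which sends a reading of T minutes past 12:00 to (720 - T) minutes past 12:00.
Mirror reads 2:26 = 146 minutes past 12:00.
Actual time: (720 - 146) mod 720 = 574 minutes = 9:34.

Final answer: 9:34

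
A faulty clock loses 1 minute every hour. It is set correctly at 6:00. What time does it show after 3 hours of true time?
For every 60 true minutes, the faulty clock advances 60 - 1 = 59 minutes.
True elapsed: 3 hours = 180 minutes.
Faulty clock advances: 180 x 59/60 = 177 minutes (drift: 3 minutes behind).
Shown time: 6:00 + 177 minutes = 8:57.

Final answer: 8:57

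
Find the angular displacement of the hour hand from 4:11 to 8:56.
The hour hand moves 0.5 degrees per minute.
Time elapsed: 8:56 - 4:11 = 285 minutes
Angular displacement: 285 x 0.5 = 142.5 degrees

Final answer: 142.5 degrees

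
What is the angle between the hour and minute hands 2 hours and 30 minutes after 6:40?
First find the time 2 hours and 30 minutes after 6:40.
Total minutes: 6 x 60 + 40 + 2 x 60 + 30 = 550.
550 mod 720 = 550 minutes = 9:10.
Now compute the angle at 9:10:
Hour hand: 9 x 30 + 10 x 0.5 = 275 degrees
Minute hand: 10 x 6 = 60 degrees
Difference: |275 - 60| = 215 degrees
Smaller angle: 360 - 215 = 145 degrees

Final answer: 145 degrees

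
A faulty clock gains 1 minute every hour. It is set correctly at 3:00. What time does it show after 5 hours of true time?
For every 60 true minutes, the faulty clock advances 60 + 1 = 61 minutes.
True elapsed: 5 hours = 300 minutes.
Faulty clock advances: 300 x 61/60 = 305 minutes (drift: 5 minutes ahead).
Shown time: 3:00 + 305 minutes = 8:05.

Final answer: 8:05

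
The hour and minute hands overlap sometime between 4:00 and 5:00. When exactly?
The minute hand gains 5.5 degrees per minute on the hour hand.
At 4:00, the hour hand is at 120 degrees and the minute hand is at 0 degrees.
The gap is 120 degrees. Time to close: 120/5.5 = 60 x 4/11 = 21.82 minutes.
The hands overlap at 21.82 minutes past 4:00.

Final answer: 21.82 minutes past 4:00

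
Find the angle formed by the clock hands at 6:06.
Hour hand position: 6 x 30 + 6 x 0.5 = 183 degrees
Minute hand position: 6 x 6 = 36 degrees
Difference: |183 - 36| = 147 degrees
The angle between the hands is 147 degrees

Final answer: 147 degrees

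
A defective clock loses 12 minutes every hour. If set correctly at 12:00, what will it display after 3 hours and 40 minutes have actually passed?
For every 60 true minutes, the faulty clock advances 60 - 12 = 48 minutes.
True elapsed: 3 hours and 40 minutes = 220 minutes.
Faulty clock advances: 220 x 48/60 = 176 minutes (drift: 44 minutes behind).
Shown time: 12:00 + 176 minutes = 2:56.

Final answer: 2:56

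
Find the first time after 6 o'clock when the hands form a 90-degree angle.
At t minutes past 6:00, the hour hand is at 30 x 6 + 0.5t degrees and the minute hand is at 6t degrees.
The smaller angle between them is 90 degrees when |30H - 5.5t| = 90 or |30H - 5.5t| = 270.
With H = 6, solve 30 x 6 - 5.5t = +/- target for each target:
  t = (30 x 6 - 90) / 5.5 = 16.36
  t = (30 x 6 + 90) / 5.5 = 49.09
  t = (30 x 6 - 270) / 5.5 = -16.36 (outside (0, 60))
  t = (30 x 6 + 270) / 5.5 = 81.82 (outside (0, 60))
Valid solutions in (0, 60): {16.36, 49.09} minutes.
First occurrence: t = 16.36 minutes.
The hands are at right angles at 16.36 minutes past 6:00.

Final answer: 16.36 minutes past 6:00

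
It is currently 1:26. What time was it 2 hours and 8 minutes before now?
Starting time: 1:26 = 86 total minutes past 12:00
Subtracting: 2 hours and 8 minutes = 128 minutes
86 - 128 = -42 (negative, add 12 hours = 720) = 678 minutes
= 11 hours and 18 minutes past 12:00 = 11:18

Final answer: 11:18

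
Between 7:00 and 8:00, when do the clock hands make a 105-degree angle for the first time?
At t minutes past 7:00, the hour hand is at 30 x 7 + 0.5t degrees and the minute hand is at 6t degrees.
The smaller angle between them is 105 degrees when |30H - 5.5t| = 105 or |30H - 5.5t| = 255.
With H = 7, solve 30 x 7 - 5.5t = +/- target for each target:
  t = (30 x 7 - 105) / 5.5 = 19.09
  t = (30 x 7 + 105) / 5.5 = 57.27
  t = (30 x 7 - 255) / 5.5 = -8.18 (outside (0, 60))
  t = (30 x 7 + 255) / 5.5 = 84.55 (outside (0, 60))
Valid solutions in (0, 60): {19.09, 57.27} minutes.
The first occurrence is t = 19.09 minutes.
The hands form a 105-degree angle at 19.09 minutes past 7:00.

Final answer: 19.09 minutes past 7:00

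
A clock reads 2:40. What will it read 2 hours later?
Starting time: 2:40
Adding 0 minutes to 40 minutes: 40 + 0 = 40 minutes
Adding 2 hours: 2 + 2 = 4
Final time: 4:40

Final answer: 4:40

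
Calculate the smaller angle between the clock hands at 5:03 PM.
Hour hand position: 5 x 30 + 3 x 0.5 = 151.5 degrees
Minute hand position: 3 x 6 = 18 degrees
Difference: |151.5 - 18| = 133.5 degrees
The angle between the hands is 133.5 degrees

Final answer: 133.5 degrees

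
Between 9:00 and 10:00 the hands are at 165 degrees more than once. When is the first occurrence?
At t minutes past 9:00, the hour hand is at 30 x 9 + 0.5t degrees and the minute hand is at 6t degrees.
The smaller angle between them is 165 degrees when |30H - 5.5t| = 165 or |30H - 5.5t| = 195.
With H = 9, solve 30 x 9 - 5.5t = +/- target for each target:
  t = (30 x 9 - 165) / 5.5 = 19.09
  t = (30 x 9 + 165) / 5.5 = 79.09 (outside (0, 60))
  t = (30 x 9 - 195) / 5.5 = 13.64
  t = (30 x 9 + 195) / 5.5 = 84.55 (outside (0, 60))
Valid solutions in (0, 60): {13.64, 19.09} minutes.
The first occurrence is t = 13.64 minutes.
The hands form a 165-degree angle at 13.64 minutes past 9:00.

Final answer: 13.64 minutes past 9:00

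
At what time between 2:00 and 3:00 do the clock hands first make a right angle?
At t minutes past 2:00, the hour hand is at 30 x 2 + 0.5t degrees and the minute hand is at 6t degrees.
The smaller angle between them is 90 degrees when |30H - 5.5t| = 90 or |30H - 5.5t| = 270.
With H = 2, solve 30 x 2 - 5.5t = +/- target for each target:
  t = (30 x 2 - 90) / 5.5 = -5.45 (outside (0, 60))
  t = (30 x 2 + 90) / 5.5 = 27.27
  t = (30 x 2 - 270) / 5.5 = -38.18 (outside (0, 60))
  t = (30 x 2 + 270) / 5.5 = 60 (outside (0, 60))
Valid solutions in (0, 60): {27.27} minutes.
First occurrence: t = 27.27 minutes.
The hands are at right angles at 27.27 minutes past 2:00.

Final answer: 27.27 minutes past 2:00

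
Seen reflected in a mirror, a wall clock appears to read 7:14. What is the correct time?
Reflection across the vertical (12-6) axis maps a hand at angle A degrees to (360 - A) degrees, which sends a reading of T minutes past 12:00 to (720 - T) minutes past 12:00.
Mirror reads 7:14 = 434 minutes past 12:00.
Actual time: (720 - 434) mod 720 = 286 minutes = 4:46.

Final answer: 4:46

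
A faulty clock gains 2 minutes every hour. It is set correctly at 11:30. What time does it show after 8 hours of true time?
For every 60 true minutes, the faulty clock advances 60 + 2 = 62 minutes.
True elapsed: 8 hours = 480 minutes.
Faulty clock advances: 480 x 62/60 = 496 minutes (drift: 16 minutes ahead).
Shown time: 11:30 + 496 minutes = 7:46.

Final answer: 7:46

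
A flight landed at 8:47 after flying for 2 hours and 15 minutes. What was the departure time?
Starting time: 8:47 = 527 total minutes past 12:00
Subtracting: 2 hours and 15 minutes = 135 minutes
527 - 135 = 392 minutes
= 6 hours and 32 minutes past 12:00 = 6:32

Final answer: 6:32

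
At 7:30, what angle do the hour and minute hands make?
Hour hand position: 7 x 30 + 30 x 0.5 = 225 degrees
Minute hand position: 30 x 6 = 180 degrees
Difference: |225 - 180| = 45 degrees
The angle between the hands is 45 degrees

Final answer: 45 degrees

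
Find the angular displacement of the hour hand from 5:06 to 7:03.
The hour hand moves 0.5 degrees per minute.
Time elapsed: 7:03 - 5:06 = 117 minutes
Angular displacement: 117 x 0.5 = 58.5 degrees

Final answer: 58.5 degrees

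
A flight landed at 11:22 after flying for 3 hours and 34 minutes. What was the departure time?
Starting time: 11:22 = 682 total minutes past 12:00
Subtracting: 3 hours and 34 minutes = 214 minutes
682 - 214 = 468 minutes
= 7 hours and 48 minutes past 12:00 = 7:48

Final answer: 7:48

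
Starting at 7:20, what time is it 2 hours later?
Starting time: 7:20
Adding 0 minutes to 20 minutes: 20 + 0 = 20 minutes
Adding 2 hours: 7 + 2 = 9
Final time: 9:20

Final answer: 9:20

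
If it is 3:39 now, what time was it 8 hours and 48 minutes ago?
Starting time: 3:39 = 219 total minutes past 12:00
Subtracting: 8 hours and 48 minutes = 528 minutes
219 - 528 = -309 (negative, add 12 hours = 720) = 411 minutes
= 6 hours and 51 minutes past 12:00 = 6:51

Final answer: 6:51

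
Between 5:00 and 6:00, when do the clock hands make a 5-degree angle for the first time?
At t minutes past 5:00, the hour hand is at 30 x 5 + 0.5t degrees and the minute hand is at 6t degrees.
The smaller angle between them is 5 degrees when |30H - 5.5t| = 5 or |30H - 5.5t| = 355.
With H = 5, solve 30 x 5 - 5.5t = +/- target for each target:
  t = (30 x 5 - 5) / 5.5 = 26.36
  t = (30 x 5 + 5) / 5.5 = 28.18
  t = (30 x 5 - 355) / 5.5 = -37.27 (outside (0, 60))
  t = (30 x 5 + 355) / 5.5 = 91.82 (outside (0, 60))
Valid solutions in (0, 60): {26.36, 28.18} minutes.
The first occurrence is t = 26.36 minutes.
The hands form a 5-degree angle at 26.36 minutes past 5:00.

Final answer: 26.36 minutes past 5:00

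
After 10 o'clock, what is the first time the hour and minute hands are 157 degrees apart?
At t minutes past 10:00, the hour hand is at 30 x 10 + 0.5t degrees and the minute hand is at 6t degrees.
The smaller angle between them is 157 degrees when |30H - 5.5t| = 157 or |30H - 5.5t| = 203.
With H = 10, solve 30 x 10 - 5.5t = +/- target for each target:
  t = (30 x 10 - 157) / 5.5 = 26
  t = (30 x 10 + 157) / 5.5 = 83.09 (outside (0, 60))
  t = (30 x 10 - 203) / 5.5 = 17.64
  t = (30 x 10 + 203) / 5.5 = 91.45 (outside (0, 60))
Valid solutions in (0, 60): {17.64, 26} minutes.
The first occurrence is t = 17.64 minutes.
The hands form a 157-degree angle at 17.64 minutes past 10:00.

Final answer: 17.64 minutes past 10:00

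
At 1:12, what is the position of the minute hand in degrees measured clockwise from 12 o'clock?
The minute hand moves 6 degrees per minute.
At 1:12: 12 x 6 = 72 degrees

Final answer: 72 degrees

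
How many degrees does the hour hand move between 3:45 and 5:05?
The hour hand moves 0.5 degrees per minute.
Time elapsed: 5:05 - 3:45 = 80 minutes
Angular displacement: 80 x 0.5 = 40 degrees

Final answer: 40 degrees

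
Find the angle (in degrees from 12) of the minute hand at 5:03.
The minute hand moves 6 degrees per minute.
At 5:03: 3 x 6 = 18 degrees

Final answer: 18 degrees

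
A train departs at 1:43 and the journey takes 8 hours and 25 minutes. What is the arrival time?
Starting time: 1:43
Adding 25 minutes to 43 minutes: 43 + 25 = 68 minutes = 1 hour and 8 minutes
Adding 8 hours: 1 + 8 + 1 (carry) = 10
Final time: 10:08

Final answer: 10:08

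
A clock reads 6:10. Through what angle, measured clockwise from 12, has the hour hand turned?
The hour hand moves 30 degrees per hour and 0.5 degrees per minute.
At 6:10: (6) x 30 + 10 x 0.5 = 180 + 5 = 185 degrees

Final answer: 185 degrees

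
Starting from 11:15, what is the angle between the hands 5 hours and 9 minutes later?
First find the time 5 hours and 9 minutes after 11:15.
Total minutes: 11 x 60 + 15 + 5 x 60 + 9 = 984.
984 mod 720 = 264 minutes = 4:24.
Now compute the angle at 4:24:
Hour hand: 4 x 30 + 24 x 0.5 = 132 degrees
Minute hand: 24 x 6 = 144 degrees
Difference: |132 - 144| = 12 degrees
The angle is 12 degrees

Final answer: 12 degrees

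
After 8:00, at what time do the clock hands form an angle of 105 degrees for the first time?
At t minutes past 8:00, the hour hand is at 30 x 8 + 0.5t degrees and the minute hand is at 6t degrees.
The smaller angle between them is 105 degrees when |30H - 5.5t| = 105 or |30H - 5.5t| = 255.
With H = 8, solve 30 x 8 - 5.5t = +/- target for each target:
  t = (30 x 8 - 105) / 5.5 = 24.55
  t = (30 x 8 + 105) / 5.5 = 62.73 (outside (0, 60))
  t = (30 x 8 - 255) / 5.5 = -2.73 (outside (0, 60))
  t = (30 x 8 + 255) / 5.5 = 90 (outside (0, 60))
Valid solutions in (0, 60): {24.55} minutes.
The first occurrence is t = 24.55 minutes.
The hands form a 105-degree angle at 24.55 minutes past 8:00.

Final answer: 24.55 minutes past 8:00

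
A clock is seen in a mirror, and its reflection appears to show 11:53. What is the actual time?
Reflection across the vertical (12-6) axis maps a hand at angle A degrees to (360 - A) degrees, which sends a reading of T minutes past 12:00 to (720 - T) minutes past 12:00.
Mirror reads 11:53 = 713 minutes past 12:00.
Actual time: (720 - 713) mod 720 = 7 minutes = 12:07.

Final answer: 12:07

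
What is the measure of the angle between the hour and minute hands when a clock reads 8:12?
Hour hand position: 8 x 30 + 12 x 0.5 = 246 degrees
Minute hand position: 12 x 6 = 72 degrees
Difference: |246 - 72| = 174 degrees
The angle between the hands is 174 degrees

Final answer: 174 degrees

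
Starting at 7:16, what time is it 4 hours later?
Starting time: 7:16
Adding 0 minutes to 16 minutes: 16 + 0 = 16 minutes
Adding 4 hours: 7 + 4 = 11
Final time: 11:16

Final answer: 11:16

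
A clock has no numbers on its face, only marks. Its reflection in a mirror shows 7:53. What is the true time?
Reflection across the vertical (12-6) axis maps a hand at angle A degrees to (360 - A) degrees, which sends a reading of T minutes past 12:00 to (720 - T) minutes past 12:00.
Mirror reads 7:53 = 473 minutes past 12:00.
Actual time: (720 - 473) mod 720 = 247 minutes = 4:07.

Final answer: 4:07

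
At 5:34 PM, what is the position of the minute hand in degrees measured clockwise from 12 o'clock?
The minute hand moves 6 degrees per minute.
At 5:34: 34 x 6 = 204 degrees

Final answer: 204 degrees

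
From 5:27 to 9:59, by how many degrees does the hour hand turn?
The hour hand moves 0.5 degrees per minute.
Time elapsed: 9:59 - 5:27 = 272 minutes
Angular displacement: 272 x 0.5 = 136 degrees

Final answer: 136 degrees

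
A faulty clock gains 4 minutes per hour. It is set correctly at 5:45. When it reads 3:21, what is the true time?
For every 60 true minutes, the faulty clock advances 64 minutes, so 1 faulty-clock minute corresponds to 60/64 true minutes.
From 5:45 to 3:21 on the faulty dial is 576 minutes.
True elapsed: 576 x 60/64 = 540 minutes = 9 hours.
True time: 5:45 + 9 hours = 2:45.

Final answer: 2:45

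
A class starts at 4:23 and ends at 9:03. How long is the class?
From 4:23 to 9:03:
(9 x 60 + 3) - (4 x 60 + 23) = 543 - 263 = 280 minutes
= 4 hours and 40 minutes

Final answer: 4 hours and 40 minutes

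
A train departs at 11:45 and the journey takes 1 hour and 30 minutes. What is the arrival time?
Starting time: 11:45
Adding 30 minutes to 45 minutes: 45 + 30 = 75 minutes = 1 hour and 15 minutes
Adding 1 hour: 11 + 1 + 1 (carry) = 13 - 12 = 1
Final time: 1:15

Final answer: 1:15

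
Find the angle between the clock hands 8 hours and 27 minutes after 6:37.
First find the time 8 hours and 27 minutes after 6:37.
Total minutes: 6 x 60 + 37 + 8 x 60 + 27 = 904.
904 mod 720 = 184 minutes = 3:04.
Now compute the angle at 3:04:
Hour hand: 3 x 30 + 4 x 0.5 = 92 degrees
Minute hand: 4 x 6 = 24 degrees
Difference: |92 - 24| = 68 degrees
The angle is 68 degrees

Final answer: 68 degrees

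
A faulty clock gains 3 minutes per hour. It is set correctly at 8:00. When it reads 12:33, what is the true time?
For every 60 true minutes, the faulty clock advances 63 minutes, so 1 faulty-clock minute corresponds to 60/63 true minutes.
From 8:00 to 12:33 on the faulty dial is 273 minutes.
True elapsed: 273 x 60/63 = 260 minutes = 4 hours and 20 minutes.
True time: 8:00 + 4 hours and 20 minutes = 12:20.

Final answer: 12:20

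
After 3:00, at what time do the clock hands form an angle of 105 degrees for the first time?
At t minutes past 3:00, the hour hand is at 30 x 3 + 0.5t degrees and the minute hand is at 6t degrees.
The smaller angle between them is 105 degrees when |30H - 5.5t| = 105 or |30H - 5.5t| = 255.
With H = 3, solve 30 x 3 - 5.5t = +/- target for each target:
  t = (30 x 3 - 105) / 5.5 = -2.73 (outside (0, 60))
  t = (30 x 3 + 105) / 5.5 = 35.45
  t = (30 x 3 - 255) / 5.5 = -30 (outside (0, 60))
  t = (30 x 3 + 255) / 5.5 = 62.73 (outside (0, 60))
Valid solutions in (0, 60): {35.45} minutes.
The first occurrence is t = 35.45 minutes.
The hands form a 105-degree angle at 35.45 minutes past 3:00.

Final answer: 35.45 minutes past 3:00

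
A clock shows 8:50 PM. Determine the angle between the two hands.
Hour hand position: 8 x 30 + 50 x 0.5 = 265 degrees
Minute hand position: 50 x 6 = 300 degrees
Difference: |265 - 300| = 35 degrees
The angle between the hands is 35 degrees

Final answer: 35 degrees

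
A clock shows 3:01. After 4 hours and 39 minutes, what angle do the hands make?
First find the time 4 hours and 39 minutes after 3:01.
Total minutes: 3 x 60 + 1 + 4 x 60 + 39 = 460.
460 mod 720 = 460 minutes = 7:40.
Now compute the angle at 7:40:
Hour hand: 7 x 30 + 40 x 0.5 = 230 degrees
Minute hand: 40 x 6 = 240 degrees
Difference: |230 - 240| = 10 degrees
The angle is 10 degrees

Final answer: 10 degrees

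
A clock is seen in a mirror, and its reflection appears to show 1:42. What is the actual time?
Reflection across the vertical (12-6) axis maps a hand at angle A degrees to (360 - A) degrees, which sends a reading of T minutes past 12:00 to (720 - T) minutes past 12:00.
Mirror reads 1:42 = 102 minutes past 12:00.
Actual time: (720 - 102) mod 720 = 618 minutes = 10:18.

Final answer: 10:18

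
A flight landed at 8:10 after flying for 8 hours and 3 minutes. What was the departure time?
Starting time: 8:10 = 490 total minutes past 12:00
Subtracting: 8 hours and 3 minutes = 483 minutes
490 - 483 = 7 minutes
= 7 minutes past 12:00 = 12:07

Final answer: 12:07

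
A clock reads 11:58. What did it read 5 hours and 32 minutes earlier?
Starting time: 11:58 = 718 total minutes past 12:00
Subtracting: 5 hours and 32 minutes = 332 minutes
718 - 332 = 386 minutes
= 6 hours and 26 minutes past 12:00 = 6:26

Final answer: 6:26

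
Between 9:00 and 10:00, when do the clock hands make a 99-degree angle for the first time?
At t minutes past 9:00, the hour hand is at 30 x 9 + 0.5t degrees and the minute hand is at 6t degrees.
The smaller angle between them is 99 degrees when |30H - 5.5t| = 99 or |30H - 5.5t| = 261.
With H = 9, solve 30 x 9 - 5.5t = +/- target for each target:
  t = (30 x 9 - 99) / 5.5 = 31.09
  t = (30 x 9 + 99) / 5.5 = 67.09 (outside (0, 60))
  t = (30 x 9 - 261) / 5.5 = 1.64
  t = (30 x 9 + 261) / 5.5 = 96.55 (outside (0, 60))
Valid solutions in (0, 60): {1.64, 31.09} minutes.
The first occurrence is t = 1.64 minutes.
The hands form a 99-degree angle at 1.64 minutes past 9:00.

Final answer: 1.64 minutes past 9:00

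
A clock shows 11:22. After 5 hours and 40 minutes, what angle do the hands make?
First find the time 5 hours and 40 minutes after 11:22.
Total minutes: 11 x 60 + 22 + 5 x 60 + 40 = 1022.
1022 mod 720 = 302 minutes = 5:02.
Now compute the angle at 5:02:
Hour hand: 5 x 30 + 2 x 0.5 = 151 degrees
Minute hand: 2 x 6 = 12 degrees
Difference: |151 - 12| = 139 degrees
The angle is 139 degrees

Final answer: 139 degrees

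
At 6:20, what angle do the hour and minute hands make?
Hour hand position: 6 x 30 + 20 x 0.5 = 190 degrees
Minute hand position: 20 x 6 = 120 degrees
Difference: |190 - 120| = 70 degrees
The angle between the hands is 70 degrees

Final answer: 70 degrees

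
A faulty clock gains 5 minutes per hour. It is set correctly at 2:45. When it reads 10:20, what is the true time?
For every 60 true minutes, the faulty clock advances 65 minutes, so 1 faulty-clock minute corresponds to 60/65 true minutes.
From 2:45 to 10:20 on the faulty dial is 455 minutes.
True elapsed: 455 x 60/65 = 420 minutes = 7 hours.
True time: 2:45 + 7 hours = 9:45.

Final answer: 9:45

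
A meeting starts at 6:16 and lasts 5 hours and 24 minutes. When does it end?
Starting time: 6:16
Adding 24 minutes to 16 minutes: 16 + 24 = 40 minutes
Adding 5 hours: 6 + 5 = 11
Final time: 11:40

Final answer: 11:40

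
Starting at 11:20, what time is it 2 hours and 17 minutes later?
Starting time: 11:20
Adding 17 minutes to 20 minutes: 20 + 17 = 37 minutes
Adding 2 hours: 11 + 2 = 13 - 12 = 1
Final time: 1:37

Final answer: 1:37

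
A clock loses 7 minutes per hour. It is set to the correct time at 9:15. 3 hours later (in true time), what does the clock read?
For every 60 true minutes, the faulty clock advances 60 - 7 = 53 minutes.
True elapsed: 3 hours = 180 minutes.
Faulty clock advances: 180 x 53/60 = 159 minutes (drift: 21 minutes behind).
Shown time: 9:15 + 159 minutes = 11:54.

Final answer: 11:54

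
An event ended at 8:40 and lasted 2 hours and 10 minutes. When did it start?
Starting time: 8:40 = 520 total minutes past 12:00
Subtracting: 2 hours and 10 minutes = 130 minutes
520 - 130 = 390 minutes
= 6 hours and 30 minutes past 12:00 = 6:30

Final answer: 6:30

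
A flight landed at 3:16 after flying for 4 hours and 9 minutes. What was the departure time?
Starting time: 3:16 = 196 total minutes past 12:00
Subtracting: 4 hours and 9 minutes = 249 minutes
196 - 249 = -53 (negative, add 12 hours = 720) = 667 minutes
= 11 hours and 7 minutes past 12:00 = 11:07

Final answer: 11:07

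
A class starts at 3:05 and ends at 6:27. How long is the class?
From 3:05 to 6:27:
(6 x 60 + 27) - (3 x 60 + 5) = 387 - 185 = 202 minutes
= 3 hours and 22 minutes

Final answer: 3 hours and 22 minutes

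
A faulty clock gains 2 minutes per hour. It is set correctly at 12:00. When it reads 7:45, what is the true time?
For every 60 true minutes, the faulty clock advances 62 minutes, so 1 faulty-clock minute corresponds to 60/62 true minutes.
From 12:00 to 7:45 on the faulty dial is 465 minutes.
True elapsed: 465 x 60/62 = 450 minutes = 7 hours and 30 minutes.
True time: 12:00 + 7 hours and 30 minutes = 7:30.

Final answer: 7:30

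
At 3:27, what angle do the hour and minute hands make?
Hour hand position: 3 x 30 + 27 x 0.5 = 103.5 degrees
Minute hand position: 27 x 6 = 162 degrees
Difference: |103.5 - 162| = 58.5 degrees
The angle between the hands is 58.5 degrees

Final answer: 58.5 degrees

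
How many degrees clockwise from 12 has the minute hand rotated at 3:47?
The minute hand moves 6 degrees per minute.
At 3:47: 47 x 6 = 282 degrees

Final answer: 282 degrees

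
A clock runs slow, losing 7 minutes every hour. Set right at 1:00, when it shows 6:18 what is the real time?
For every 60 true minutes, the faulty clock advances 53 minutes, so 1 faulty-clock minute corresponds to 60/53 true minutes.
From 1:00 to 6:18 on the faulty dial is 318 minutes.
True elapsed: 318 x 60/53 = 360 minutes = 6 hours.
True time: 1:00 + 6 hours = 7:00.

Final answer: 7:00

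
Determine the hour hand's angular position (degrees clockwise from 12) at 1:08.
The hour hand moves 30 degrees per hour and 0.5 degrees per minute.
At 1:08: (1) x 30 + 8 x 0.5 = 30 + 4 = 34 degrees

Final answer: 34 degrees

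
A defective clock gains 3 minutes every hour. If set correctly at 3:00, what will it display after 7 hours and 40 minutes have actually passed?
For every 60 true minutes, the faulty clock advances 60 + 3 = 63 minutes.
True elapsed: 7 hours and 40 minutes = 460 minutes.
Faulty clock advances: 460 x 63/60 = 483 minutes (drift: 23 minutes ahead).
Shown time: 3:00 + 483 minutes = 11:03.

Final answer: 11:03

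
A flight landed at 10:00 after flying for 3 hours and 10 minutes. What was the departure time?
Starting time: 10:00 = 600 total minutes past 12:00
Subtracting: 3 hours and 10 minutes = 190 minutes
600 - 190 = 410 minutes
= 6 hours and 50 minutes past 12:00 = 6:50

Final answer: 6:50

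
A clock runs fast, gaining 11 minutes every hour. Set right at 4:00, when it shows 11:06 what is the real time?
For every 60 true minutes, the faulty clock advances 71 minutes, so 1 faulty-clock minute corresponds to 60/71 true minutes.
From 4:00 to 11:06 on the faulty dial is 426 minutes.
True elapsed: 426 x 60/71 = 360 minutes = 6 hours.
True time: 4:00 + 6 hours = 10:00.

Final answer: 10:00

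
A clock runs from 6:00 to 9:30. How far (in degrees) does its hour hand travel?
The hour hand moves 0.5 degrees per minute.
Time elapsed: 9:30 - 6:00 = 210 minutes
Angular displacement: 210 x 0.5 = 105 degrees

Final answer: 105 degrees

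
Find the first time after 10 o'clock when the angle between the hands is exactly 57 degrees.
At t minutes past 10:00, the hour hand is at 30 x 10 + 0.5t degrees and the minute hand is at 6t degrees.
The smaller angle between them is 57 degrees when |30H - 5.5t| = 57 or |30H - 5.5t| = 303.
With H = 10, solve 30 x 10 - 5.5t = +/- target for each target:
  t = (30 x 10 - 57) / 5.5 = 44.18
  t = (30 x 10 + 57) / 5.5 = 64.91 (outside (0, 60))
  t = (30 x 10 - 303) / 5.5 = -0.55 (outside (0, 60))
  t = (30 x 10 + 303) / 5.5 = 109.64 (outside (0, 60))
Valid solutions in (0, 60): {44.18} minutes.
The first occurrence is t = 44.18 minutes.
The hands form a 57-degree angle at 44.18 minutes past 10:00.

Final answer: 44.18 minutes past 10:00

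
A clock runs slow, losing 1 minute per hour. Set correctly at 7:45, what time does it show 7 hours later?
For every 60 true minutes, the faulty clock advances 60 - 1 = 59 minutes.
True elapsed: 7 hours = 420 minutes.
Faulty clock advances: 420 x 59/60 = 413 minutes (drift: 7 minutes behind).
Shown time: 7:45 + 413 minutes = 2:38.

Final answer: 2:38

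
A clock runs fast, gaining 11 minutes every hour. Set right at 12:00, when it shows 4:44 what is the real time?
For every 60 true minutes, the faulty clock advances 71 minutes, so 1 faulty-clock minute corresponds to 60/71 true minutes.
From 12:00 to 4:44 on the faulty dial is 284 minutes.
True elapsed: 284 x 60/71 = 240 minutes = 4 hours.
True time: 12:00 + 4 hours = 4:00.

Final answer: 4:00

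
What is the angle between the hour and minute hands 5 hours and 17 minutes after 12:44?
First find the time 5 hours and 17 minutes after 12:44.
Total minutes: 12 x 60 + 44 + 5 x 60 + 17 = 1081.
1081 mod 720 = 361 minutes = 6:01.
Now compute the angle at 6:01:
Hour hand: 6 x 30 + 1 x 0.5 = 180.5 degrees
Minute hand: 1 x 6 = 6 degrees
Difference: |180.5 - 6| = 174.5 degrees
The angle is 174.5 degrees

Final answer: 174.5 degrees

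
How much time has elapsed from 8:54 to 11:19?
From 8:54 to 11:19:
(11 x 60 + 19) - (8 x 60 + 54) = 679 - 534 = 145 minutes
= 2 hours and 25 minutes

Final answer: 2 hours and 25 minutes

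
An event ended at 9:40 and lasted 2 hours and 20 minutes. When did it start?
Starting time: 9:40 = 580 total minutes past 12:00
Subtracting: 2 hours and 20 minutes = 140 minutes
580 - 140 = 440 minutes
= 7 hours and 20 minutes past 12:00 = 7:20

Final answer: 7:20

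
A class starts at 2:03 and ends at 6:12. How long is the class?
From 2:03 to 6:12:
(6 x 60 + 12) - (2 x 60 + 3) = 372 - 123 = 249 minutes
= 4 hours and 9 minutes

Final answer: 4 hours and 9 minutes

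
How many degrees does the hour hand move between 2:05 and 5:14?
The hour hand moves 0.5 degrees per minute.
Time elapsed: 5:14 - 2:05 = 189 minutes
Angular displacement: 189 x 0.5 = 94.5 degrees

Final answer: 94.5 degrees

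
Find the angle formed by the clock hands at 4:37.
Hour hand position: 4 x 30 + 37 x 0.5 = 138.5 degrees
Minute hand position: 37 x 6 = 222 degrees
Difference: |138.5 - 222| = 83.5 degrees
The angle between the hands is 83.5 degrees

Final answer: 83.5 degrees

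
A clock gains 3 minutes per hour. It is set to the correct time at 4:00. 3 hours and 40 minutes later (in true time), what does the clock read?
For every 60 true minutes, the faulty clock advances 60 + 3 = 63 minutes.
True elapsed: 3 hours and 40 minutes = 220 minutes.
Faulty clock advances: 220 x 63/60 = 231 minutes (drift: 11 minutes ahead).
Shown time: 4:00 + 231 minutes = 7:51.

Final answer: 7:51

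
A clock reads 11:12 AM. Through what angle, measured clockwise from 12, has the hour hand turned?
The hour hand moves 30 degrees per hour and 0.5 degrees per minute.
At 11:12: (11) x 30 + 12 x 0.5 = 330 + 6 = 336 degrees

Final answer: 336 degrees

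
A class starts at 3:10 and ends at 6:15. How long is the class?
From 3:10 to 6:15:
(6 x 60 + 15) - (3 x 60 + 10) = 375 - 190 = 185 minutes
= 3 hours and 5 minutes

Final answer: 3 hours and 5 minutes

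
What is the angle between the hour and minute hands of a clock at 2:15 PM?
Hour hand position: 2 x 30 + 15 x 0.5 = 67.5 degrees
Minute hand position: 15 x 6 = 90 degrees
Difference: |67.5 - 90| = 22.5 degrees
The angle between the hands is 22.5 degrees

Final answer: 22.5 degrees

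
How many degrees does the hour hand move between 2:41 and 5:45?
The hour hand moves 0.5 degrees per minute.
Time elapsed: 5:45 - 2:41 = 184 minutes
Angular displacement: 184 x 0.5 = 92 degrees

Final answer: 92 degrees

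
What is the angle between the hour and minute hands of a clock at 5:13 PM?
Hour hand position: 5 x 30 + 13 x 0.5 = 156.5 degrees
Minute hand position: 13 x 6 = 78 degrees
Difference: |156.5 - 78| = 78.5 degrees
The angle between the hands is 78.5 degrees

Final answer: 78.5 degrees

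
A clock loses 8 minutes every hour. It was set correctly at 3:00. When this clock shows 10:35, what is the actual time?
For every 60 true minutes, the faulty clock advances 52 minutes, so 1 faulty-clock minute corresponds to 60/52 true minutes.
From 3:00 to 10:35 on the faulty dial is 455 minutes.
True elapsed: 455 x 60/52 = 525 minutes = 8 hours and 45 minutes.
True time: 3:00 + 8 hours and 45 minutes = 11:45.

Final answer: 11:45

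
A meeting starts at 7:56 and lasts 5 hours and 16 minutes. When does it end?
Starting time: 7:56
Adding 16 minutes to 56 minutes: 56 + 16 = 72 minutes = 1 hour and 12 minutes
Adding 5 hours: 7 + 5 + 1 (carry) = 13 - 12 = 1
Final time: 1:12

Final answer: 1:12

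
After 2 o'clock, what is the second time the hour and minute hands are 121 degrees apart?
At t minutes past 2:00, the hour hand is at 30 x 2 + 0.5t degrees and the minute hand is at 6t degrees.
The smaller angle between them is 121 degrees when |30H - 5.5t| = 121 or |30H - 5.5t| = 239.
With H = 2, solve 30 x 2 - 5.5t = +/- target for each target:
  t = (30 x 2 - 121) / 5.5 = -11.09 (outside (0, 60))
  t = (30 x 2 + 121) / 5.5 = 32.91
  t = (30 x 2 - 239) / 5.5 = -32.55 (outside (0, 60))
  t = (30 x 2 + 239) / 5.5 = 54.36
Valid solutions in (0, 60): {32.91, 54.36} minutes.
The second occurrence is t = 54.36 minutes.
The hands form a 121-degree angle at 54.36 minutes past 2:00.

Final answer: 54.36 minutes past 2:00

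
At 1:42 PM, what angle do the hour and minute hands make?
Hour hand position: 1 x 30 + 42 x 0.5 = 51 degrees
Minute hand position: 42 x 6 = 252 degrees
Difference: |51 - 252| = 201 degrees
Since 201 > 180, the smaller angle is 360 - 201 = 159 degrees

Final answer: 159 degrees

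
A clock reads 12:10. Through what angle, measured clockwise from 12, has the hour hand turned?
The hour hand moves 30 degrees per hour and 0.5 degrees per minute.
At 12:10: (0) x 30 + 10 x 0.5 = 0 + 5 = 5 degrees

Final answer: 5 degrees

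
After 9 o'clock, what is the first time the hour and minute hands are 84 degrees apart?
At t minutes past 9:00, the hour hand is at 30 x 9 + 0.5t degrees and the minute hand is at 6t degrees.
The smaller angle between them is 84 degrees when |30H - 5.5t| = 84 or |30H - 5.5t| = 276.
With H = 9, solve 30 x 9 - 5.5t = +/- target for each target:
  t = (30 x 9 - 84) / 5.5 = 33.82
  t = (30 x 9 + 84) / 5.5 = 64.36 (outside (0, 60))
  t = (30 x 9 - 276) / 5.5 = -1.09 (outside (0, 60))
  t = (30 x 9 + 276) / 5.5 = 99.27 (outside (0, 60))
Valid solutions in (0, 60): {33.82} minutes.
The first occurrence is t = 33.82 minutes.
The hands form a 84-degree angle at 33.82 minutes past 9:00.

Final answer: 33.82 minutes past 9:00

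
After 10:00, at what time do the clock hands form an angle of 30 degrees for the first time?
At t minutes past 10:00, the hour hand is at 30 x 10 + 0.5t degrees and the minute hand is at 6t degrees.
The smaller angle between them is 30 degrees when |30H - 5.5t| = 30 or |30H - 5.5t| = 330.
With H = 10, solve 30 x 10 - 5.5t = +/- target for each target:
  t = (30 x 10 - 30) / 5.5 = 49.09
  t = (30 x 10 + 30) / 5.5 = 60 (outside (0, 60))
  t = (30 x 10 - 330) / 5.5 = -5.45 (outside (0, 60))
  t = (30 x 10 + 330) / 5.5 = 114.55 (outside (0, 60))
Valid solutions in (0, 60): {49.09} minutes.
The first occurrence is t = 49.09 minutes.
The hands form a 30-degree angle at 49.09 minutes past 10:00.

Final answer: 49.09 minutes past 10:00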